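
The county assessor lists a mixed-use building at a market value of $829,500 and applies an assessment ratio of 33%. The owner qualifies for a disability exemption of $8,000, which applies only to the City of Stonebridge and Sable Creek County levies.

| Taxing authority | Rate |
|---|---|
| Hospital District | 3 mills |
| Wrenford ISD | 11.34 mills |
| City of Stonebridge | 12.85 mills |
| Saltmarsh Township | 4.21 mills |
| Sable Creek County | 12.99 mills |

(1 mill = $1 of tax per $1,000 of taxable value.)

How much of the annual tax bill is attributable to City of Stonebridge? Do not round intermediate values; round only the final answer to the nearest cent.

Assessed value = $829,500 × 0.33 = $273,735
City of Stonebridge taxable value = $273,735 − $8,000 = $265,735
City of Stonebridge levy = $265,735 × 0.01285 = $3,414.69475

$3,414.69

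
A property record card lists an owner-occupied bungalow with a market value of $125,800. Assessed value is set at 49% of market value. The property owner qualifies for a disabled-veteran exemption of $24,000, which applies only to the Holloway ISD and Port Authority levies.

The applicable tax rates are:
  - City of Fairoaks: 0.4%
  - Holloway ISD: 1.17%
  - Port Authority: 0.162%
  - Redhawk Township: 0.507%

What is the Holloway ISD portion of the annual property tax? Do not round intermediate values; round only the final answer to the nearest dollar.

$440

Assessed value = $125,800 × 0.49 = $61,642
Holloway ISD taxable value = $61,642 − $24,000 = $37,642
Holloway ISD levy = $37,642 × 0.0117 = $440.4114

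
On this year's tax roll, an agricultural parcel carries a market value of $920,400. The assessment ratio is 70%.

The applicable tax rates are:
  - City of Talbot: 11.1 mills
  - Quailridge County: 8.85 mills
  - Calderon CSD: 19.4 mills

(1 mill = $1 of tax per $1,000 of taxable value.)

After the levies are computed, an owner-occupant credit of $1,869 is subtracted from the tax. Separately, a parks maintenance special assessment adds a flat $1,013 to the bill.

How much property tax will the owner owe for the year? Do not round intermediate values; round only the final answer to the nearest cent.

$24,496.42

Assessed value = $920,400 × 0.7 = $644,280
City of Talbot: $644,280 × 0.0111 = $7,151.508
Quailridge County: $644,280 × 0.00885 = $5,701.878
Calderon CSD: $644,280 × 0.0194 = $12,499.032
Levies subtotal = $25,352.418
After credit = $25,352.418 − $1,869 = $23,483.418
Total = $23,483.418 + $1,013 = $24,496.418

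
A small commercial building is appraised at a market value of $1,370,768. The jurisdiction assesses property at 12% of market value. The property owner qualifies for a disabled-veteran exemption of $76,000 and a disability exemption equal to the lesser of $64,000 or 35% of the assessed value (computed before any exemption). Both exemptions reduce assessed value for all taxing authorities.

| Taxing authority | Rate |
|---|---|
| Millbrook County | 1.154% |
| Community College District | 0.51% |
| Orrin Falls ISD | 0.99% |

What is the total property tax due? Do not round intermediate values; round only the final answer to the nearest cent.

Assessed value = $1,370,768 × 0.12 = $164,492.16
Disability exemption = min($64,000, 35% × $164,492.16) = min($64,000, $57,572.256) = $57,572.256 (percentage binds)
Taxable value = $164,492.16 − $76,000 − $57,572.256 = $30,919.904
Millbrook County: $30,919.904 × 0.01154 = $356.81569216
Community College District: $30,919.904 × 0.0051 = $157.6915104
Orrin Falls ISD: $30,919.904 × 0.0099 = $306.1070496
Total = $820.61425216

$820.61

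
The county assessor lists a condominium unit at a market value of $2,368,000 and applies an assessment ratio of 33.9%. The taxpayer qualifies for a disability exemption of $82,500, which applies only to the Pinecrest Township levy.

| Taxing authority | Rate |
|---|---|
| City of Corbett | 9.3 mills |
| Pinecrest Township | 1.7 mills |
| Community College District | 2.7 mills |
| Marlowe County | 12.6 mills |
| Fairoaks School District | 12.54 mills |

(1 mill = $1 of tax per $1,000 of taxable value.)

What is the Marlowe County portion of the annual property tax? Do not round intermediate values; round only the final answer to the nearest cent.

Assessed value = $2,368,000 × 0.339 = $802,752
Marlowe County taxable value = $802,752 (exemption does not apply)
Marlowe County levy = $802,752 × 0.0126 = $10,114.6752

$10,114.68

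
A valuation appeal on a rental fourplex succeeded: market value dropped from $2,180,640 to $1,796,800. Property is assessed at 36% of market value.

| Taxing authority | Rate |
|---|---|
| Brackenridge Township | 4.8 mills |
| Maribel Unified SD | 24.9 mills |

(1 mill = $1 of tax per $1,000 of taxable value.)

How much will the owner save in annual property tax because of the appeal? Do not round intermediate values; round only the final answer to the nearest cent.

$4,104.02

Old assessed value = $2,180,640 × 0.36 = $785,030.4
New assessed value = $1,796,800 × 0.36 = $646,848
Combined rate = 0.0048 + 0.0249 = 0.0297
Old tax = $785,030.4 × 0.0297 = $23,315.40288
New tax = $646,848 × 0.0297 = $19,211.3856
Reduction = $23,315.40288 − $19,211.3856 = $4,104.01728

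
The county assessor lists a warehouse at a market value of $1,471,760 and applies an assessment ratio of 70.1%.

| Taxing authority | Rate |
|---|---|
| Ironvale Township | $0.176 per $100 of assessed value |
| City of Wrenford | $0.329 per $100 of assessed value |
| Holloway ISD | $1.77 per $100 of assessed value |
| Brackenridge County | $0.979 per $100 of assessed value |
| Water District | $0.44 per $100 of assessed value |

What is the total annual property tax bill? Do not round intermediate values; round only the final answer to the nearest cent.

$38,111.14

Assessed value = $1,471,760 × 0.701 = $1,031,703.76
Ironvale Township: $1,031,703.76 × 0.00176 = $1,815.7986176
City of Wrenford: $1,031,703.76 × 0.00329 = $3,394.3053704
Holloway ISD: $1,031,703.76 × 0.0177 = $18,261.156552
Brackenridge County: $1,031,703.76 × 0.00979 = $10,100.3798104
Water District: $1,031,703.76 × 0.0044 = $4,539.496544
Total = $1,815.7986176 + $3,394.3053704 + $18,261.156552 + $10,100.3798104 + $4,539.496544 = $38,111.1368944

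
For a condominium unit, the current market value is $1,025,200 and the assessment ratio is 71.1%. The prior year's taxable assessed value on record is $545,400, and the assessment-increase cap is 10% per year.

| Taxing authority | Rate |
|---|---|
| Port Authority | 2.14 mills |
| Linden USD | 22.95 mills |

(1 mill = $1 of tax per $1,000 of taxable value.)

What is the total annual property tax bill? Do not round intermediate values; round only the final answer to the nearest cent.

$15,052.49

Uncapped assessed value = $1,025,200 × 0.711 = $728,917.2
Cap limit = $545,400 × 1.1 = $599,940
Taxable assessed value = min($728,917.2, $599,940) = $599,940 (cap binds)
Port Authority: $599,940 × 0.00214 = $1,283.8716
Linden USD: $599,940 × 0.02295 = $13,768.623
Total = $15,052.4946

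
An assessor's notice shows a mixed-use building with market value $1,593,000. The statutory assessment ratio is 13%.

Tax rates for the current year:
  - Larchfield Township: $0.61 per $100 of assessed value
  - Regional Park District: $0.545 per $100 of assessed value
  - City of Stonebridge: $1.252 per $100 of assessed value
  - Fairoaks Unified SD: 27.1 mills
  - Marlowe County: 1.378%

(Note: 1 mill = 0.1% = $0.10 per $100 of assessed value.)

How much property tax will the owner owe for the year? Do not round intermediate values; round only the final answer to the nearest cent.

Assessed value = $1,593,000 × 0.13 = $207,090
Larchfield Township: $207,090 × 0.0061 = $1,263.249
Regional Park District: $207,090 × 0.00545 = $1,128.6405
City of Stonebridge: $207,090 × 0.01252 = $2,592.7668
Fairoaks Unified SD: $207,090 × 0.0271 = $5,612.139
Marlowe County: $207,090 × 0.01378 = $2,853.7002
Total = $13,450.4955

$13,450.50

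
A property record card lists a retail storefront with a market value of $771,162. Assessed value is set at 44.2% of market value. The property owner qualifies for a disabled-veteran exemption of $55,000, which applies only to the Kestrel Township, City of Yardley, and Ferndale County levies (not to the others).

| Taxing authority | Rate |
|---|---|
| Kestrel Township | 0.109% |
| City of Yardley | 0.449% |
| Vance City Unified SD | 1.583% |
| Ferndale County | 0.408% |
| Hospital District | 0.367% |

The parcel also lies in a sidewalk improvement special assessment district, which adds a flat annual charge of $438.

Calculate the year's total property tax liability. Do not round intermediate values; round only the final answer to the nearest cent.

$9,845.99

Assessed value = $771,162 × 0.442 = $340,853.604
Kestrel Township: ($340,853.604 − $55,000) × 0.00109 = $285,853.604 × 0.00109 = $311.58042836
City of Yardley: ($340,853.604 − $55,000) × 0.00449 = $285,853.604 × 0.00449 = $1,283.48268196
Vance City Unified SD: $340,853.604 × 0.01583 = $5,395.71255132
Ferndale County: ($340,853.604 − $55,000) × 0.00408 = $285,853.604 × 0.00408 = $1,166.28270432
Hospital District: $340,853.604 × 0.00367 = $1,250.93272668
Levies subtotal = $9,407.99109264
Total = $9,407.99109264 + $438 = $9,845.99109264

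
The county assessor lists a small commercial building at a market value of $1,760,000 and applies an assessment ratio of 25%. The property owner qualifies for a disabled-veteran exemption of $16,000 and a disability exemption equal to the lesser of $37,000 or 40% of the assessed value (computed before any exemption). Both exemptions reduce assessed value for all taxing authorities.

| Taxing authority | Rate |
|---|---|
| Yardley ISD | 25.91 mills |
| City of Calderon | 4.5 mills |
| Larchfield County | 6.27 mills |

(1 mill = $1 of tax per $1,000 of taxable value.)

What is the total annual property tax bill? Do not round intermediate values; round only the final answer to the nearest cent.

Assessed value = $1,760,000 × 0.25 = $440,000
Disability exemption = min($37,000, 40% × $440,000) = min($37,000, $176,000) = $37,000 (dollar cap binds)
Taxable value = $440,000 − $16,000 − $37,000 = $387,000
Yardley ISD: $387,000 × 0.02591 = $10,027.17
City of Calderon: $387,000 × 0.0045 = $1,741.5
Larchfield County: $387,000 × 0.00627 = $2,426.49
Total = $14,195.16

$14,195.16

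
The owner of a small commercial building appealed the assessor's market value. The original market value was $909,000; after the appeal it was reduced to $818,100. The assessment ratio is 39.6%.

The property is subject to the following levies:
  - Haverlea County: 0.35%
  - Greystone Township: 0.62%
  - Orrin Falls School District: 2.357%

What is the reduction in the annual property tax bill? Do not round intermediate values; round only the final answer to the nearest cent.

$1,197.60

Old assessed value = $909,000 × 0.396 = $359,964
New assessed value = $818,100 × 0.396 = $323,967.6
Combined rate = 0.0035 + 0.0062 + 0.02357 = 0.03327
Old tax = $359,964 × 0.03327 = $11,976.00228
New tax = $323,967.6 × 0.03327 = $10,778.402052
Reduction = $11,976.00228 − $10,778.402052 = $1,197.600228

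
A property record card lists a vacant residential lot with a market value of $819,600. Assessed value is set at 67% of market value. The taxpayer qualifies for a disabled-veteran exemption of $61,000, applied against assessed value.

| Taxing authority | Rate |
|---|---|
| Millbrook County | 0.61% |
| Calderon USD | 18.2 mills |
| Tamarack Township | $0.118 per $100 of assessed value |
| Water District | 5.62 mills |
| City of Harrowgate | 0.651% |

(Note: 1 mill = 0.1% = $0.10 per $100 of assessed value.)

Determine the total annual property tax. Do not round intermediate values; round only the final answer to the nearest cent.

Assessed value = $819,600 × 0.67 = $549,132
Taxable value = $549,132 − $61,000 = $488,132
Millbrook County: $488,132 × 0.0061 = $2,977.6052
Calderon USD: $488,132 × 0.0182 = $8,884.0024
Tamarack Township: $488,132 × 0.00118 = $575.99576
Water District: $488,132 × 0.00562 = $2,743.30184
City of Harrowgate: $488,132 × 0.00651 = $3,177.73932
Total = $18,358.64452

$18,358.64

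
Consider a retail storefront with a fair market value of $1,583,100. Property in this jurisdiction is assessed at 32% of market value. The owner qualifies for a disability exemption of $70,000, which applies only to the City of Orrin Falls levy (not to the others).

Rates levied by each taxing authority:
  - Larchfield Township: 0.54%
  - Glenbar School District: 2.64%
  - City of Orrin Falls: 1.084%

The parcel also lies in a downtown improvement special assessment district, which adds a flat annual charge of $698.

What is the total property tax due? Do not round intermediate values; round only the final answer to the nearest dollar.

$21,540

Assessed value = $1,583,100 × 0.32 = $506,592
Larchfield Township: $506,592 × 0.0054 = $2,735.5968
Glenbar School District: $506,592 × 0.0264 = $13,374.0288
City of Orrin Falls: ($506,592 − $70,000) × 0.01084 = $436,592 × 0.01084 = $4,732.65728
Levies subtotal = $20,842.28288
Total = $20,842.28288 + $698 = $21,540.28288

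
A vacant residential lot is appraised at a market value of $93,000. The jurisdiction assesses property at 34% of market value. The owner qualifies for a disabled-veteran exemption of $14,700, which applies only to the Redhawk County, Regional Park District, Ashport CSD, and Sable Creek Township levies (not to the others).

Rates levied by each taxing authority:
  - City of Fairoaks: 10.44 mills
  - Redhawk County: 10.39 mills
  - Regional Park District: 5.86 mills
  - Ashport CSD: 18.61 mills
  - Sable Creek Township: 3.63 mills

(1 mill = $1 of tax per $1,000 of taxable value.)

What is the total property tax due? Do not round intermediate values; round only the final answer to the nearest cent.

Assessed value = $93,000 × 0.34 = $31,620
City of Fairoaks: $31,620 × 0.01044 = $330.1128
Redhawk County: ($31,620 − $14,700) × 0.01039 = $16,920 × 0.01039 = $175.7988
Regional Park District: ($31,620 − $14,700) × 0.00586 = $16,920 × 0.00586 = $99.1512
Ashport CSD: ($31,620 − $14,700) × 0.01861 = $16,920 × 0.01861 = $314.8812
Sable Creek Township: ($31,620 − $14,700) × 0.00363 = $16,920 × 0.00363 = $61.4196
Total = $981.3636

$981.36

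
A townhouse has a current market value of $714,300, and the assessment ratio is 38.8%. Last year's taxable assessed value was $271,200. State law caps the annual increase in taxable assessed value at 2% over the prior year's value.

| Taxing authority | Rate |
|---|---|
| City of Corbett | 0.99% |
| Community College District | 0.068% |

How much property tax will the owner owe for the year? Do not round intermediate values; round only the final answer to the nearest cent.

Uncapped assessed value = $714,300 × 0.388 = $277,148.4
Cap limit = $271,200 × 1.02 = $276,624
Taxable assessed value = min($277,148.4, $276,624) = $276,624 (cap binds)
City of Corbett: $276,624 × 0.0099 = $2,738.5776
Community College District: $276,624 × 0.00068 = $188.10432
Total = $2,926.68192

$2,926.68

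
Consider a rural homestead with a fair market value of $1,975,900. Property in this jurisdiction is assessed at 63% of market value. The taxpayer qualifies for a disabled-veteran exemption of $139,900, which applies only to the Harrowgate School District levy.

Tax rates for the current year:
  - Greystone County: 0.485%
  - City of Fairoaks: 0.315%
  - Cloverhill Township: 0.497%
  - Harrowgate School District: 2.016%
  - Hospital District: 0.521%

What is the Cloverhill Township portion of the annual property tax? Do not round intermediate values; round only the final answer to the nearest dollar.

Assessed value = $1,975,900 × 0.63 = $1,244,817
Cloverhill Township taxable value = $1,244,817 (exemption does not apply)
Cloverhill Township levy = $1,244,817 × 0.00497 = $6,186.74049

$6,187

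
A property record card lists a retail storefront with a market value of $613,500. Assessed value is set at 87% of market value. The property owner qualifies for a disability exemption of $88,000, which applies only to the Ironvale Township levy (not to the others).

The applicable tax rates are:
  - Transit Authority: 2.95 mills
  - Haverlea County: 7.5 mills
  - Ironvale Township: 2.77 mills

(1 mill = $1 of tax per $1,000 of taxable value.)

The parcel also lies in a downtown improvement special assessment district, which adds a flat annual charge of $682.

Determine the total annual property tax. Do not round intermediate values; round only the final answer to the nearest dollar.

Assessed value = $613,500 × 0.87 = $533,745
Transit Authority: $533,745 × 0.00295 = $1,574.54775
Haverlea County: $533,745 × 0.0075 = $4,003.0875
Ironvale Township: ($533,745 − $88,000) × 0.00277 = $445,745 × 0.00277 = $1,234.71365
Levies subtotal = $6,812.3489
Total = $6,812.3489 + $682 = $7,494.3489

$7,494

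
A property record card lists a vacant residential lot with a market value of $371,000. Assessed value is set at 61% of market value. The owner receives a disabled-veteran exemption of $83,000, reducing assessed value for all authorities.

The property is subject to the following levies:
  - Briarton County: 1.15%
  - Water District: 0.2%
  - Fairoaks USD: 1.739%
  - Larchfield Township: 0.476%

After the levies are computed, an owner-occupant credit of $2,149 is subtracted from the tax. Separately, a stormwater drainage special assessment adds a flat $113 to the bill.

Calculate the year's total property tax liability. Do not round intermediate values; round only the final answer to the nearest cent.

$3,073.00

Assessed value = $371,000 × 0.61 = $226,310
Taxable value = $226,310 − $83,000 = $143,310
Briarton County: $143,310 × 0.0115 = $1,648.065
Water District: $143,310 × 0.002 = $286.62
Fairoaks USD: $143,310 × 0.01739 = $2,492.1609
Larchfield Township: $143,310 × 0.00476 = $682.1556
Levies subtotal = $5,109.0015
After credit = $5,109.0015 − $2,149 = $2,960.0015
Total = $2,960.0015 + $113 = $3,073.0015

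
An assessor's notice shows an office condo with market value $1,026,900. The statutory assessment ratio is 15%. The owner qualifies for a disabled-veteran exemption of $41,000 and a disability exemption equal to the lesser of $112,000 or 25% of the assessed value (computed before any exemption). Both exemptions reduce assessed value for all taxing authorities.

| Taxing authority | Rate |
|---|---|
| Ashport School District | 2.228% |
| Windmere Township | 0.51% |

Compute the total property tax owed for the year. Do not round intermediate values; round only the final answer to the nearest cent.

Assessed value = $1,026,900 × 0.15 = $154,035
Disability exemption = min($112,000, 25% × $154,035) = min($112,000, $38,508.75) = $38,508.75 (percentage binds)
Taxable value = $154,035 − $41,000 − $38,508.75 = $74,526.25
Ashport School District: $74,526.25 × 0.02228 = $1,660.44485
Windmere Township: $74,526.25 × 0.0051 = $380.083875
Total = $2,040.528725

$2,040.53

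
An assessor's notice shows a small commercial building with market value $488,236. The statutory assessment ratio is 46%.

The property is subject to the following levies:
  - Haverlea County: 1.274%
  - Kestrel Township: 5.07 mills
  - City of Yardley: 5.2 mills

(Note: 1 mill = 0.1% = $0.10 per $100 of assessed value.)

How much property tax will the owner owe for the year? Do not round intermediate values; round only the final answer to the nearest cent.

$5,167.78

Assessed value = $488,236 × 0.46 = $224,588.56
Haverlea County: $224,588.56 × 0.01274 = $2,861.2582544
Kestrel Township: $224,588.56 × 0.00507 = $1,138.6639992
City of Yardley: $224,588.56 × 0.0052 = $1,167.860512
Total = $5,167.7827656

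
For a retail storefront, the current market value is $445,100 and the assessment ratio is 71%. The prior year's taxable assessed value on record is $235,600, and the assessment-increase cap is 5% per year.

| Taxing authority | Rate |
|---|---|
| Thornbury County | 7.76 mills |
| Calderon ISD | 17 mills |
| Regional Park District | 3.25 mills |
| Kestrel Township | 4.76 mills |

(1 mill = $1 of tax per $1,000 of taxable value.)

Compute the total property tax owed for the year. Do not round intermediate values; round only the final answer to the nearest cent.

$8,106.64

Uncapped assessed value = $445,100 × 0.71 = $316,021
Cap limit = $235,600 × 1.05 = $247,380
Taxable assessed value = min($316,021, $247,380) = $247,380 (cap binds)
Thornbury County: $247,380 × 0.00776 = $1,919.6688
Calderon ISD: $247,380 × 0.017 = $4,205.46
Regional Park District: $247,380 × 0.00325 = $803.985
Kestrel Township: $247,380 × 0.00476 = $1,177.5288
Total = $8,106.6426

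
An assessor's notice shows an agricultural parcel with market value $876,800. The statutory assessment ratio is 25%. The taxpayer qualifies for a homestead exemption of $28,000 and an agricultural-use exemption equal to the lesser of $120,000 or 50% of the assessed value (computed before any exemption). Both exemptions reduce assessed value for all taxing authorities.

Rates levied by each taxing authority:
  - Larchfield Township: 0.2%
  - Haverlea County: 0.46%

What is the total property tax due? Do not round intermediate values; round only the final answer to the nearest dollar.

Assessed value = $876,800 × 0.25 = $219,200
Agricultural-use exemption = min($120,000, 50% × $219,200) = min($120,000, $109,600) = $109,600 (percentage binds)
Taxable value = $219,200 − $28,000 − $109,600 = $81,600
Larchfield Township: $81,600 × 0.002 = $163.2
Haverlea County: $81,600 × 0.0046 = $375.36
Total = $538.56

$539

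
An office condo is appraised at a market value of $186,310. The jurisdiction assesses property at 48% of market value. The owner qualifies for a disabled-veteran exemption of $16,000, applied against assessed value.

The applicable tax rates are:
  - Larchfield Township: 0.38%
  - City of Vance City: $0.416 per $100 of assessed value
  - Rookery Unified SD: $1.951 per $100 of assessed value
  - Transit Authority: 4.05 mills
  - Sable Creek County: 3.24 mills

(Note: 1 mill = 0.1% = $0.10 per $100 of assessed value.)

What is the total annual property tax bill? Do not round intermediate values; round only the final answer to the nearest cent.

$2,552.39

Assessed value = $186,310 × 0.48 = $89,428.8
Taxable value = $89,428.8 − $16,000 = $73,428.8
Larchfield Township: $73,428.8 × 0.0038 = $279.02944
City of Vance City: $73,428.8 × 0.00416 = $305.463808
Rookery Unified SD: $73,428.8 × 0.01951 = $1,432.595888
Transit Authority: $73,428.8 × 0.00405 = $297.38664
Sable Creek County: $73,428.8 × 0.00324 = $237.909312
Total = $2,552.385088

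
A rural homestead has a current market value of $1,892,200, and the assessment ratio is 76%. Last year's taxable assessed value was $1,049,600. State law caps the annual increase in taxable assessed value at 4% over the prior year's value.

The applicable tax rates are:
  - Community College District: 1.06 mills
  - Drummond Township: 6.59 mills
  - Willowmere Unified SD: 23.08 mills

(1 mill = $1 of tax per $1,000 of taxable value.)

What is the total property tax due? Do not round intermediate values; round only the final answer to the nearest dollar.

$33,544

Uncapped assessed value = $1,892,200 × 0.76 = $1,438,072
Cap limit = $1,049,600 × 1.04 = $1,091,584
Taxable assessed value = min($1,438,072, $1,091,584) = $1,091,584 (cap binds)
Community College District: $1,091,584 × 0.00106 = $1,157.07904
Drummond Township: $1,091,584 × 0.00659 = $7,193.53856
Willowmere Unified SD: $1,091,584 × 0.02308 = $25,193.75872
Total = $33,544.37632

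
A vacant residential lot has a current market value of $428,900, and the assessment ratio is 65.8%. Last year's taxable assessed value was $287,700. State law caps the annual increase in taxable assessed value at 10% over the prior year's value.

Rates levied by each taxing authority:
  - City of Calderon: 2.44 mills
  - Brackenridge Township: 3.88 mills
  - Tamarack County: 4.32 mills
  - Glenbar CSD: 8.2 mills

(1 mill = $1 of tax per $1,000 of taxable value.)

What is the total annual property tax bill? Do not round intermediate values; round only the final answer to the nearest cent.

Uncapped assessed value = $428,900 × 0.658 = $282,216.2
Cap limit = $287,700 × 1.1 = $316,470
Taxable assessed value = min($282,216.2, $316,470) = $282,216.2 (cap does not bind)
City of Calderon: $282,216.2 × 0.00244 = $688.607528
Brackenridge Township: $282,216.2 × 0.00388 = $1,094.998856
Tamarack County: $282,216.2 × 0.00432 = $1,219.173984
Glenbar CSD: $282,216.2 × 0.0082 = $2,314.17284
Total = $5,316.953208

$5,316.95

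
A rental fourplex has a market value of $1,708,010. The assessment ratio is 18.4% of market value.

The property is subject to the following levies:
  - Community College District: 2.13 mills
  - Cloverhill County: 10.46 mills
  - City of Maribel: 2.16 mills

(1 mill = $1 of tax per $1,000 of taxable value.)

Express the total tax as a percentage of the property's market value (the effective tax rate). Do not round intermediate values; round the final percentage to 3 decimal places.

0.271%

Assessed value = $1,708,010 × 0.184 = $314,273.84
Community College District: $314,273.84 × 0.00213 = $669.4032792
Cloverhill County: $314,273.84 × 0.01046 = $3,287.3043664
City of Maribel: $314,273.84 × 0.00216 = $678.8314944
Total tax = $4,635.53914
Effective rate = $4,635.53914 ÷ $1,708,010 = 0.271% of market value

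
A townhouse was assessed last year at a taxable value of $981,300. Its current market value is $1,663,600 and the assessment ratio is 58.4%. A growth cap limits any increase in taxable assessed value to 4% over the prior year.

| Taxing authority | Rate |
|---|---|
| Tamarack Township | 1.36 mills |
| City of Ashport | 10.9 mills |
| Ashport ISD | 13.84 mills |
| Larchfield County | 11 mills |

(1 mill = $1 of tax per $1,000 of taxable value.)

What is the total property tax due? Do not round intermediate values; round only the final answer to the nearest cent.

Uncapped assessed value = $1,663,600 × 0.584 = $971,542.4
Cap limit = $981,300 × 1.04 = $1,020,552
Taxable assessed value = min($971,542.4, $1,020,552) = $971,542.4 (cap does not bind)
Tamarack Township: $971,542.4 × 0.00136 = $1,321.297664
City of Ashport: $971,542.4 × 0.0109 = $10,589.81216
Ashport ISD: $971,542.4 × 0.01384 = $13,446.146816
Larchfield County: $971,542.4 × 0.011 = $10,686.9664
Total = $36,044.22304

$36,044.22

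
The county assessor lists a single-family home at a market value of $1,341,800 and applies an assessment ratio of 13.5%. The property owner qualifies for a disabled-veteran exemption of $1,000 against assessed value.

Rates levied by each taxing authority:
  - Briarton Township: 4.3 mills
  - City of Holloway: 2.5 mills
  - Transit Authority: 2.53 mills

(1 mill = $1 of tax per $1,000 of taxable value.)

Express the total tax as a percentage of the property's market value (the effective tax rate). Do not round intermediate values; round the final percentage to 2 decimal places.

Assessed value = $1,341,800 × 0.135 = $181,143
Taxable value = $181,143 − $1,000 = $180,143
Briarton Township: $180,143 × 0.0043 = $774.6149
City of Holloway: $180,143 × 0.0025 = $450.3575
Transit Authority: $180,143 × 0.00253 = $455.76179
Total tax = $1,680.73419
Effective rate = $1,680.73419 ÷ $1,341,800 = 0.13% of market value

0.13%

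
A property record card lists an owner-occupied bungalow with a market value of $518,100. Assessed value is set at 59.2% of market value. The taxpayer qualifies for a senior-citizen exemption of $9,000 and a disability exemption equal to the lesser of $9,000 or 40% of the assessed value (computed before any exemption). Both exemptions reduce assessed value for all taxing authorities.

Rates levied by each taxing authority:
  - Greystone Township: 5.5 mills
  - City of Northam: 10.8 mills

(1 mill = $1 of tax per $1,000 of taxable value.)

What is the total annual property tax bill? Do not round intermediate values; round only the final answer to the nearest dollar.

$4,706

Assessed value = $518,100 × 0.592 = $306,715.2
Disability exemption = min($9,000, 40% × $306,715.2) = min($9,000, $122,686.08) = $9,000 (dollar cap binds)
Taxable value = $306,715.2 − $9,000 − $9,000 = $288,715.2
Greystone Township: $288,715.2 × 0.0055 = $1,587.9336
City of Northam: $288,715.2 × 0.0108 = $3,118.12416
Total = $4,706.05776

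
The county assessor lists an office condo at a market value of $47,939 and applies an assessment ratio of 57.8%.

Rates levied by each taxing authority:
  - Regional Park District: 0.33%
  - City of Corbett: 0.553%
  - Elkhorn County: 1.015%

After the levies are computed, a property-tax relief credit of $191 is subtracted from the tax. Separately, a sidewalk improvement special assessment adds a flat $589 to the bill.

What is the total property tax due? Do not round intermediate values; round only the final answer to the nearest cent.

$923.91

Assessed value = $47,939 × 0.578 = $27,708.742
Regional Park District: $27,708.742 × 0.0033 = $91.4388486
City of Corbett: $27,708.742 × 0.00553 = $153.22934326
Elkhorn County: $27,708.742 × 0.01015 = $281.2437313
Levies subtotal = $525.91192316
After credit = $525.91192316 − $191 = $334.91192316
Total = $334.91192316 + $589 = $923.91192316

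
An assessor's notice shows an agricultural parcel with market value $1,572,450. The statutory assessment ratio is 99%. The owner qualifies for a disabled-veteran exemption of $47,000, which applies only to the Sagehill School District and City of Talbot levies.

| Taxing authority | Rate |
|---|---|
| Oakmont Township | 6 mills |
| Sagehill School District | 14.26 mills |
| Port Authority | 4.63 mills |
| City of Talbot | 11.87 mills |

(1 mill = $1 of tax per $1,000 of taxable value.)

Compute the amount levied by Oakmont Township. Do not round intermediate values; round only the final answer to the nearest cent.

Assessed value = $1,572,450 × 0.99 = $1,556,725.5
Oakmont Township taxable value = $1,556,725.5 (exemption does not apply)
Oakmont Township levy = $1,556,725.5 × 0.006 = $9,340.353

$9,340.35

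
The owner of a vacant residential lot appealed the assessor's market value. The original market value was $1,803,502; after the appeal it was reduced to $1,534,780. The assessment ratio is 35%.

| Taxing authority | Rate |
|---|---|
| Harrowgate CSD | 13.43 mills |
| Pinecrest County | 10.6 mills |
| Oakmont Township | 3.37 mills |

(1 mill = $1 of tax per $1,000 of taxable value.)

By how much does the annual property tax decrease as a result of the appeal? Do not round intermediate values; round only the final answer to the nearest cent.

Old assessed value = $1,803,502 × 0.35 = $631,225.7
New assessed value = $1,534,780 × 0.35 = $537,173
Combined rate = 0.01343 + 0.0106 + 0.00337 = 0.0274
Old tax = $631,225.7 × 0.0274 = $17,295.58418
New tax = $537,173 × 0.0274 = $14,718.5402
Reduction = $17,295.58418 − $14,718.5402 = $2,577.04398

$2,577.04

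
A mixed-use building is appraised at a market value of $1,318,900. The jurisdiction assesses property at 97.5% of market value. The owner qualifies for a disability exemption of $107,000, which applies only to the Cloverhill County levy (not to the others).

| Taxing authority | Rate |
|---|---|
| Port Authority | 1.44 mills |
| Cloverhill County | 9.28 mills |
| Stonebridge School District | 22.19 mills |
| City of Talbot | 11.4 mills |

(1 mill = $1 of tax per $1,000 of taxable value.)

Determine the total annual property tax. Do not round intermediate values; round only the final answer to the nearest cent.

$55,986.49

Assessed value = $1,318,900 × 0.975 = $1,285,927.5
Port Authority: $1,285,927.5 × 0.00144 = $1,851.7356
Cloverhill County: ($1,285,927.5 − $107,000) × 0.00928 = $1,178,927.5 × 0.00928 = $10,940.4472
Stonebridge School District: $1,285,927.5 × 0.02219 = $28,534.731225
City of Talbot: $1,285,927.5 × 0.0114 = $14,659.5735
Total = $55,986.487525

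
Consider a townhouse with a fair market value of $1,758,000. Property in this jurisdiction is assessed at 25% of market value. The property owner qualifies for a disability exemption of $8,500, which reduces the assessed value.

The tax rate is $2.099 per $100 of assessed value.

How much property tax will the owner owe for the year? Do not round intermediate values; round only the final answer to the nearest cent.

$9,046.69

Assessed value = $1,758,000 × 0.25 = $439,500
Taxable value = $439,500 − $8,500 = $431,000
Tax = $431,000 × 0.02099 = $9,046.69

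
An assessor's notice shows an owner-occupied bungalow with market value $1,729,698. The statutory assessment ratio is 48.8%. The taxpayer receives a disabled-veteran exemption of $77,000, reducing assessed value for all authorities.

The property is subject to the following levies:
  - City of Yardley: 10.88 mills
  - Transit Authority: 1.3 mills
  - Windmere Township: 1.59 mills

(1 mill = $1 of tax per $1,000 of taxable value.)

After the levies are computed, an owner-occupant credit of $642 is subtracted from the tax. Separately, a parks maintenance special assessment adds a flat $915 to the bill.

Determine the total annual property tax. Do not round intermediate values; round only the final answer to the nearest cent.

$10,835.87

Assessed value = $1,729,698 × 0.488 = $844,092.624
Taxable value = $844,092.624 − $77,000 = $767,092.624
City of Yardley: $767,092.624 × 0.01088 = $8,345.96774912
Transit Authority: $767,092.624 × 0.0013 = $997.2204112
Windmere Township: $767,092.624 × 0.00159 = $1,219.67727216
Levies subtotal = $10,562.86543248
After credit = $10,562.86543248 − $642 = $9,920.86543248
Total = $9,920.86543248 + $915 = $10,835.86543248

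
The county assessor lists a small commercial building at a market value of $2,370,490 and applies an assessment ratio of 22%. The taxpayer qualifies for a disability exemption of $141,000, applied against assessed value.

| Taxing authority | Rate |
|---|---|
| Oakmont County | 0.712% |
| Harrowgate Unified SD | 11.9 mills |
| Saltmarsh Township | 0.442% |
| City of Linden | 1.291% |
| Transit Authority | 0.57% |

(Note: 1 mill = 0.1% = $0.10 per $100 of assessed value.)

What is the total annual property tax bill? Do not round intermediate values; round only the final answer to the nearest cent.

Assessed value = $2,370,490 × 0.22 = $521,507.8
Taxable value = $521,507.8 − $141,000 = $380,507.8
Oakmont County: $380,507.8 × 0.00712 = $2,709.215536
Harrowgate Unified SD: $380,507.8 × 0.0119 = $4,528.04282
Saltmarsh Township: $380,507.8 × 0.00442 = $1,681.844476
City of Linden: $380,507.8 × 0.01291 = $4,912.355698
Transit Authority: $380,507.8 × 0.0057 = $2,168.89446
Total = $16,000.35299

$16,000.35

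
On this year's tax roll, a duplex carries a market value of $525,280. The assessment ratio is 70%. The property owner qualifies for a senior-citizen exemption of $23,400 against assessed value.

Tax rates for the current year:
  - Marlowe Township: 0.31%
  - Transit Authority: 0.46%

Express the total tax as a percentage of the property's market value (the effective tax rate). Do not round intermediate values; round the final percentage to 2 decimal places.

0.50%

Assessed value = $525,280 × 0.7 = $367,696
Taxable value = $367,696 − $23,400 = $344,296
Marlowe Township: $344,296 × 0.0031 = $1,067.3176
Transit Authority: $344,296 × 0.0046 = $1,583.7616
Total tax = $2,651.0792
Effective rate = $2,651.0792 ÷ $525,280 = 0.50% of market value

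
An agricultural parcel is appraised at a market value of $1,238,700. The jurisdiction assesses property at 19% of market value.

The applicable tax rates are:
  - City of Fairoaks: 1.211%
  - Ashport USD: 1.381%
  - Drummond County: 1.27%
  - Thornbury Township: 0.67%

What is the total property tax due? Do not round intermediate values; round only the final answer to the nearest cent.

Assessed value = $1,238,700 × 0.19 = $235,353
City of Fairoaks: $235,353 × 0.01211 = $2,850.12483
Ashport USD: $235,353 × 0.01381 = $3,250.22493
Drummond County: $235,353 × 0.0127 = $2,988.9831
Thornbury Township: $235,353 × 0.0067 = $1,576.8651
Total = $2,850.12483 + $3,250.22493 + $2,988.9831 + $1,576.8651 = $10,666.19796

$10,666.20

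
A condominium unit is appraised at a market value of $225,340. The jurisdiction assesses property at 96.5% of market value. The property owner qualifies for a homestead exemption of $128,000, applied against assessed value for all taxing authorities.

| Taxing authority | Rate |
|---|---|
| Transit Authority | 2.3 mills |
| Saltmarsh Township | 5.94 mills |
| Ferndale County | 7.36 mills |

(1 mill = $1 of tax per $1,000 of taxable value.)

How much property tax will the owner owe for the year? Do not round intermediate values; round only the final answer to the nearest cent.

$1,395.47

Assessed value = $225,340 × 0.965 = $217,453.1
Taxable value = $217,453.1 − $128,000 = $89,453.1
Transit Authority: $89,453.1 × 0.0023 = $205.74213
Saltmarsh Township: $89,453.1 × 0.00594 = $531.351414
Ferndale County: $89,453.1 × 0.00736 = $658.374816
Total = $205.74213 + $531.351414 + $658.374816 = $1,395.46836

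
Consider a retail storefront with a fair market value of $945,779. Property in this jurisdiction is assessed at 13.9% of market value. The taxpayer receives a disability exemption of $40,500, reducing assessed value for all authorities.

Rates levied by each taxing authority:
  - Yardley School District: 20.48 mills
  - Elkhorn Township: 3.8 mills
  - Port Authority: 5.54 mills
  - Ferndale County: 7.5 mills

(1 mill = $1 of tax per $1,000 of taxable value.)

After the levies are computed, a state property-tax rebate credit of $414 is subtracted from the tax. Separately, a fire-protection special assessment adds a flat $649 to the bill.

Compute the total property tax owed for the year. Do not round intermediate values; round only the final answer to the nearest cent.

$3,629.75

Assessed value = $945,779 × 0.139 = $131,463.281
Taxable value = $131,463.281 − $40,500 = $90,963.281
Yardley School District: $90,963.281 × 0.02048 = $1,862.92799488
Elkhorn Township: $90,963.281 × 0.0038 = $345.6604678
Port Authority: $90,963.281 × 0.00554 = $503.93657674
Ferndale County: $90,963.281 × 0.0075 = $682.2246075
Levies subtotal = $3,394.74964692
After credit = $3,394.74964692 − $414 = $2,980.74964692
Total = $2,980.74964692 + $649 = $3,629.74964692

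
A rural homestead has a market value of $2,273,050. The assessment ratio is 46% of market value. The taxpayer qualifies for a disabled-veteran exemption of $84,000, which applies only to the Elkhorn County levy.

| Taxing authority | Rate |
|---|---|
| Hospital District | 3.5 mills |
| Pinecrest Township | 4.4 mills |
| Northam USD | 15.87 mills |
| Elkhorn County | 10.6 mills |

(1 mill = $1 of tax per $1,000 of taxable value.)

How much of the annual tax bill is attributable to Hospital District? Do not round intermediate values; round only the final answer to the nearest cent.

Assessed value = $2,273,050 × 0.46 = $1,045,603
Hospital District taxable value = $1,045,603 (exemption does not apply)
Hospital District levy = $1,045,603 × 0.0035 = $3,659.6105

$3,659.61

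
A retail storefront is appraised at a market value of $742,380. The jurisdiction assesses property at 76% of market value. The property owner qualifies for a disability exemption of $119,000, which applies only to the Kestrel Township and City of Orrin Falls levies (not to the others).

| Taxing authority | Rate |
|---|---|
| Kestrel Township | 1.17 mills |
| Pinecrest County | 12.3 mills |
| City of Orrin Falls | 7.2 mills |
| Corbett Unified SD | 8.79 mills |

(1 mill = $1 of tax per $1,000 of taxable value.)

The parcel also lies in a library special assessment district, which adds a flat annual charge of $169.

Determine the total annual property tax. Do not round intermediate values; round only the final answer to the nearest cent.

$15,794.56

Assessed value = $742,380 × 0.76 = $564,208.8
Kestrel Township: ($564,208.8 − $119,000) × 0.00117 = $445,208.8 × 0.00117 = $520.894296
Pinecrest County: $564,208.8 × 0.0123 = $6,939.76824
City of Orrin Falls: ($564,208.8 − $119,000) × 0.0072 = $445,208.8 × 0.0072 = $3,205.50336
Corbett Unified SD: $564,208.8 × 0.00879 = $4,959.395352
Levies subtotal = $15,625.561248
Total = $15,625.561248 + $169 = $15,794.561248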